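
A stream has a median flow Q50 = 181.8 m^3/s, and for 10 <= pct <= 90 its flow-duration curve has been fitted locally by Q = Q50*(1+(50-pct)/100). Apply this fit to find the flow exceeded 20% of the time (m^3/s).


Q = 181.8 * (1 + (50 - 20)/100) = 236.3400 m^3/s


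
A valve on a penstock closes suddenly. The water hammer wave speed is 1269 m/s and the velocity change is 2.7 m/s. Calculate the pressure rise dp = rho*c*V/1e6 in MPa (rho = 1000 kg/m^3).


dp = 1000 * 1269 * 2.7 / 1e6 = 3.4263 MPa


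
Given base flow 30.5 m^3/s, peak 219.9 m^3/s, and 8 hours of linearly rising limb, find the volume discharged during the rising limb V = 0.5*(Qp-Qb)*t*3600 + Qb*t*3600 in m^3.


V = 0.5*(219.9 - 30.5)*8*3600 + 30.5*8*3600 = 3.6058e+06 m^3


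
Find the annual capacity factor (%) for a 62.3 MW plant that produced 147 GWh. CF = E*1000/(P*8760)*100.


CF = 147 * 1000 / (62.3 * 8760) * 100 = 26.9355 %


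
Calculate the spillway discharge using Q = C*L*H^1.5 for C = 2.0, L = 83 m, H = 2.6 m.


Q = 2.0 * 83 * 2.6^1.5 = 695.9341 m^3/s


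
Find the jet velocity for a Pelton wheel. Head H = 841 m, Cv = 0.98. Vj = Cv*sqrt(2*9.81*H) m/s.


Vj = 0.98 * sqrt(2*9.81*841) = 125.8849 m/s


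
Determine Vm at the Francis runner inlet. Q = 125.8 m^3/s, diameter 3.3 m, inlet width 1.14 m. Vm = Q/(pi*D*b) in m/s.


Vm = 125.8 / (pi * 3.3 * 1.14) = 10.6442 m/s


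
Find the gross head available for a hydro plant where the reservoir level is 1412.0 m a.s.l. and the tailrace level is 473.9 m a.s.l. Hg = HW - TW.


Hg = 1412.0 - 473.9 = 938.1000 m


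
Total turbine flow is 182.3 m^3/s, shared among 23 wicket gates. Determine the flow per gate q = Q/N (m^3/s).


q = 182.3 / 23 = 7.9261 m^3/s


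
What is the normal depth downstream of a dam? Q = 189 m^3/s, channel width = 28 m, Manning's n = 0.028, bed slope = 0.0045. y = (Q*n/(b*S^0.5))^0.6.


y = (189 * 0.028 / (28 * 0.0045^0.5))^0.6 = 1.8617 m


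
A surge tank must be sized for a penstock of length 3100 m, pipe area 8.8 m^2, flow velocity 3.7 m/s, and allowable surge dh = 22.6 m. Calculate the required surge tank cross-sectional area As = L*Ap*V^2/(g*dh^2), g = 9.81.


As = 3100 * 8.8 * 3.7^2 / (9.81 * 22.6^2) = 74.5353 m^2


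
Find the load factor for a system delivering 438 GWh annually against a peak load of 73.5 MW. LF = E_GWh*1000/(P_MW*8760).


LF = 438 * 1000 / (73.5 * 8760) = 0.6803


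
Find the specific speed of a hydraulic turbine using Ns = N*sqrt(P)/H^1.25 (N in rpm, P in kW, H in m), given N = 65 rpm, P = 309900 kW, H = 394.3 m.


Ns = 65 * 309900^0.5 / 394.3^1.25 = 20.5940


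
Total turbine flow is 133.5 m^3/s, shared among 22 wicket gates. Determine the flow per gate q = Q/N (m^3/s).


q = 133.5 / 22 = 6.0682 m^3/s


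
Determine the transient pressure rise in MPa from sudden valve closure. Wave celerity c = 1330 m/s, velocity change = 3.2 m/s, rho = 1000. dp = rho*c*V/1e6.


dp = 1000 * 1330 * 3.2 / 1e6 = 4.2560 MPa


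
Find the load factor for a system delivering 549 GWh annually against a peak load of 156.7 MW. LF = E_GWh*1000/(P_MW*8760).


LF = 549 * 1000 / (156.7 * 8760) = 0.3999


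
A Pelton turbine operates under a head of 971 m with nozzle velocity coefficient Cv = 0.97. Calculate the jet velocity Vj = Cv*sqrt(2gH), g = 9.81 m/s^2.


Vj = 0.97 * sqrt(2*9.81*971) = 133.8847 m/s


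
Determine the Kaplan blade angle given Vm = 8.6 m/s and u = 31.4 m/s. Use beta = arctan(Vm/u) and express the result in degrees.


beta = arctan(8.6 / 31.4) = 15.3169 degrees


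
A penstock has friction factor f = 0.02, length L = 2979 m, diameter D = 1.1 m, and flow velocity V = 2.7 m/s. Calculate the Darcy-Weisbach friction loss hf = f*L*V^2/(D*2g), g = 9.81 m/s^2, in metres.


hf = 0.02 * 2979 * 2.7^2 / (1.1 * 2 * 9.81) = 20.1250 m


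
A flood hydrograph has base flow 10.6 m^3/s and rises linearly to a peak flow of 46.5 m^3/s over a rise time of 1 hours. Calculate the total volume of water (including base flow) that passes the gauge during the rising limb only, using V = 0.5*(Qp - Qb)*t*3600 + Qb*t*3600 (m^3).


V = 0.5*(46.5 - 10.6)*1*3600 + 10.6*1*3600 = 102780.0000 m^3


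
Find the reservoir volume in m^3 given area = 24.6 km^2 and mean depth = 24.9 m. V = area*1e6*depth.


V = 24.6 * 1e6 * 24.9 = 6.1254e+08 m^3


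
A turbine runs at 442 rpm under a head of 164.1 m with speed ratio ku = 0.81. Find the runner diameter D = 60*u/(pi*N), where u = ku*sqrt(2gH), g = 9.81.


u = 0.81 * sqrt(2*9.81*164.1) = 45.9609 m/s
D = 60 * 45.9609 / (pi * 442) = 1.9859 m


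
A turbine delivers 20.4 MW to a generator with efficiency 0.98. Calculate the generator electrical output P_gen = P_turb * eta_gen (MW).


P_gen = 20.4 * 0.98 = 19.9920 MW


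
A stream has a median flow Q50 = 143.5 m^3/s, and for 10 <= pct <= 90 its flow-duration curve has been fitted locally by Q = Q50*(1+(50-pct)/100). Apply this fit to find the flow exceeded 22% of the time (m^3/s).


Q = 143.5 * (1 + (50 - 22)/100) = 183.6800 m^3/s


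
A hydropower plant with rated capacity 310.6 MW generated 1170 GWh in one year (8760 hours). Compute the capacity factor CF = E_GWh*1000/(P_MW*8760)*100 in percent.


CF = 1170 * 1000 / (310.6 * 8760) * 100 = 43.0012 %


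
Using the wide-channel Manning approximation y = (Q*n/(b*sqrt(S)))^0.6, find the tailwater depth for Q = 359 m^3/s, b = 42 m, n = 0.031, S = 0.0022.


y = (359 * 0.031 / (42 * 0.0022^0.5))^0.6 = 2.8262 m


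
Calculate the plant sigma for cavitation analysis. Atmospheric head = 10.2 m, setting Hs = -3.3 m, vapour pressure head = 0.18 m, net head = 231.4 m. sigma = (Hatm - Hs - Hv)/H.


sigma = (10.2 - (-3.3) - 0.18) / 231.4 = 0.0576


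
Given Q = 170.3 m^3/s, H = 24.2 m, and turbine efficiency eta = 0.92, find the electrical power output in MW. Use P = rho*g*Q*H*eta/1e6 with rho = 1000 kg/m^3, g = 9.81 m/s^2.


P = 1000 * 9.81 * 170.3 * 24.2 * 0.92 / 1e6 = 37.1952 MW


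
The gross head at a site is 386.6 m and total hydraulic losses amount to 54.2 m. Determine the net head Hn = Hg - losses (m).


Hn = 386.6 - 54.2 = 332.4000 m


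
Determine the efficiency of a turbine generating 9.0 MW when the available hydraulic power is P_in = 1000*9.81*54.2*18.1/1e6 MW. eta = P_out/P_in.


P_in = 1000 * 9.81 * 54.2 * 18.1 / 1e6 = 9.6238 MW
eta = 9.0 / 9.6238 = 0.9352


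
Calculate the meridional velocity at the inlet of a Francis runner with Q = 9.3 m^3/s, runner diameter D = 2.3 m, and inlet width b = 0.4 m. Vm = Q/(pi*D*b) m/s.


Vm = 9.3 / (pi * 2.3 * 0.4) = 3.2177 m/s


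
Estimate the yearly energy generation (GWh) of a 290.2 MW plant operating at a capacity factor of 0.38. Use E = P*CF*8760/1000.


E = 290.2 * 0.38 * 8760 / 1000 = 966.0178 GWh


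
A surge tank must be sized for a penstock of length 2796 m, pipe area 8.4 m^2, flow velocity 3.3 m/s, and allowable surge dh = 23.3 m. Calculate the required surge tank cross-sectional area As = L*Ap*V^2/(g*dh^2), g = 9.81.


As = 2796 * 8.4 * 3.3^2 / (9.81 * 23.3^2) = 48.0246 m^2


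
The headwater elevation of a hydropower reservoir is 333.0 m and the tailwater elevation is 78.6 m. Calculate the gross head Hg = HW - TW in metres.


Hg = 333.0 - 78.6 = 254.4000 m


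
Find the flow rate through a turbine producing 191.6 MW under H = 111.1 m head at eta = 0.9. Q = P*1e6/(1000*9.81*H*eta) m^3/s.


Q = 191.6 * 1e6 / (1000 * 9.81 * 111.1 * 0.9) = 195.3304 m^3/s


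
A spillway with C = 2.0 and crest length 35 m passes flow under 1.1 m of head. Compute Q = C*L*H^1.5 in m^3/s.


Q = 2.0 * 35 * 1.1^1.5 = 80.7583 m^3/s


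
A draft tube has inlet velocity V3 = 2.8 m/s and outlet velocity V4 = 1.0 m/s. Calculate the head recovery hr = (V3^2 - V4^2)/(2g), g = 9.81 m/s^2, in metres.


hr = (2.8^2 - 1.0^2) / (2*9.81) = 0.3486 m


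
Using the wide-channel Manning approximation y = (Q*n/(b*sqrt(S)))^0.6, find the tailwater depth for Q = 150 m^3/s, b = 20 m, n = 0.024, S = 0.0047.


y = (150 * 0.024 / (20 * 0.0047^0.5))^0.6 = 1.7846 m


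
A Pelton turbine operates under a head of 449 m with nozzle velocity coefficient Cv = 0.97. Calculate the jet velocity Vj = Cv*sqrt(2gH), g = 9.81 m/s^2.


Vj = 0.97 * sqrt(2*9.81*449) = 91.0425 m/s


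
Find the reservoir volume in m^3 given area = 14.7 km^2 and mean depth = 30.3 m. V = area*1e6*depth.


V = 14.7 * 1e6 * 30.3 = 4.4541e+08 m^3


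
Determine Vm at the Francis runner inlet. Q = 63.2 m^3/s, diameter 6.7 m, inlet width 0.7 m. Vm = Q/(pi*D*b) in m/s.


Vm = 63.2 / (pi * 6.7 * 0.7) = 4.2894 m/s


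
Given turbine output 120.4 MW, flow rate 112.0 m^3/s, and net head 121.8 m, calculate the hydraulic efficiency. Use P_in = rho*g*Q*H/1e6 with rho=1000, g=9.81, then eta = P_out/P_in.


P_in = 1000 * 9.81 * 112.0 * 121.8 / 1e6 = 133.8241 MW
eta = 120.4 / 133.8241 = 0.8997


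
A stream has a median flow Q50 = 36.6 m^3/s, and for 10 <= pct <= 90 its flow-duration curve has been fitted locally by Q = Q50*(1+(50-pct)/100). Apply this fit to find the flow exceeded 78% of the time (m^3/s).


Q = 36.6 * (1 + (50 - 78)/100) = 26.3520 m^3/s


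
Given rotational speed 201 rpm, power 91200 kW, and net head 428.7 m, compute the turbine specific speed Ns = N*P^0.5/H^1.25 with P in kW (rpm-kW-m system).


Ns = 201 * 91200^0.5 / 428.7^1.25 = 31.1173


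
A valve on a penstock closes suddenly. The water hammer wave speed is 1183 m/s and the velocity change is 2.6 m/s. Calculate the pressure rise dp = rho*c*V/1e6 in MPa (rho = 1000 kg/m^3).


dp = 1000 * 1183 * 2.6 / 1e6 = 3.0758 MPa


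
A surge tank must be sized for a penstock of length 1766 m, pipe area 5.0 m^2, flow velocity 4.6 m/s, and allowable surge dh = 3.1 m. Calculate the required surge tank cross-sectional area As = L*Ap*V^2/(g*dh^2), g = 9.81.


As = 1766 * 5.0 * 4.6^2 / (9.81 * 3.1^2) = 1981.9102 m^2


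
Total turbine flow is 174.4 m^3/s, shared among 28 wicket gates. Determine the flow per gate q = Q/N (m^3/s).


q = 174.4 / 28 = 6.2286 m^3/s


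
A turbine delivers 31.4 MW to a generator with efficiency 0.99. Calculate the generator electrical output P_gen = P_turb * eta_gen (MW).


P_gen = 31.4 * 0.99 = 31.0860 MW


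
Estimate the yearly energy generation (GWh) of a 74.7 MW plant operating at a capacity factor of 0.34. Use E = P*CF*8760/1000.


E = 74.7 * 0.34 * 8760 / 1000 = 222.4865 GWh


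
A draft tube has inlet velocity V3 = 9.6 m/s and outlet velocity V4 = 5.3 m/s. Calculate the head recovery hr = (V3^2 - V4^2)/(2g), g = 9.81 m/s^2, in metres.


hr = (9.6^2 - 5.3^2) / (2*9.81) = 3.2655 m


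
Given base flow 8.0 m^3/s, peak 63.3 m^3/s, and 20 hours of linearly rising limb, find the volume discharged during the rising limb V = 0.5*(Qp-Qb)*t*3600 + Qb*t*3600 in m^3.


V = 0.5*(63.3 - 8.0)*20*3600 + 8.0*20*3600 = 2.5668e+06 m^3


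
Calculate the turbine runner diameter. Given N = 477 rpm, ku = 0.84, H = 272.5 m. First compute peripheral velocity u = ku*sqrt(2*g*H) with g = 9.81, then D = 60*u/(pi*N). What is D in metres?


u = 0.84 * sqrt(2*9.81*272.5) = 61.4203 m/s
D = 60 * 61.4203 / (pi * 477) = 2.4592 m


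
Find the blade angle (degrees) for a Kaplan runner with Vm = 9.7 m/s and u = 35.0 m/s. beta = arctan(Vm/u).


beta = arctan(9.7 / 35.0) = 15.4903 degrees


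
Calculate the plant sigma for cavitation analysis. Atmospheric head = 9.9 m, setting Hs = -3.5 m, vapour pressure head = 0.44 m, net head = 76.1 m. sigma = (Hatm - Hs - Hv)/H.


sigma = (9.9 - (-3.5) - 0.44) / 76.1 = 0.1703


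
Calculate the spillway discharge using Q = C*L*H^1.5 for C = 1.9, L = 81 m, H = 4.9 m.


Q = 1.9 * 81 * 4.9^1.5 = 1669.2936 m^3/s


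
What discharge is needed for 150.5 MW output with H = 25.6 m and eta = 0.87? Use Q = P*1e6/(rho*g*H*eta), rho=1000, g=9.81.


Q = 150.5 * 1e6 / (1000 * 9.81 * 25.6 * 0.87) = 688.8240 m^3/s


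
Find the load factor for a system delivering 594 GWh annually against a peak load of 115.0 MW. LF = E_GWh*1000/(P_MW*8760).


LF = 594 * 1000 / (115.0 * 8760) = 0.5896


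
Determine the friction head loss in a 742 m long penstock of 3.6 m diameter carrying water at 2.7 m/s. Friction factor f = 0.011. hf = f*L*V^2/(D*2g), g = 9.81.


hf = 0.011 * 742 * 2.7^2 / (3.6 * 2 * 9.81) = 0.8424 m


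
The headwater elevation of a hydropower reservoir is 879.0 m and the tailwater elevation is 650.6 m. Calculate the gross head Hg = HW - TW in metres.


Hg = 879.0 - 650.6 = 228.4000 m


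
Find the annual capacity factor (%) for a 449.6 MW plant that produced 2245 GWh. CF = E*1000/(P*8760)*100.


CF = 2245 * 1000 / (449.6 * 8760) * 100 = 57.0015 %


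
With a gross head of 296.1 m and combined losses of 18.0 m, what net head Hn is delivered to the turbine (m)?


Hn = 296.1 - 18.0 = 278.1000 m


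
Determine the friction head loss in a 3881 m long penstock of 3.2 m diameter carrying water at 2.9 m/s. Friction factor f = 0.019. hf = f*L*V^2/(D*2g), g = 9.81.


hf = 0.019 * 3881 * 2.9^2 / (3.2 * 2 * 9.81) = 9.8774 m


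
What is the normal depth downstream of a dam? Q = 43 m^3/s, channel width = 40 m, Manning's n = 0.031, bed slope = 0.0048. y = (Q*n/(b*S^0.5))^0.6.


y = (43 * 0.031 / (40 * 0.0048^0.5))^0.6 = 0.6446 m


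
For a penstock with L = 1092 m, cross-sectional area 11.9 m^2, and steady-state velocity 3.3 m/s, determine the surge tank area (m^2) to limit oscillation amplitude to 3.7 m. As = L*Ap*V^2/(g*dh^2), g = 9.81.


As = 1092 * 11.9 * 3.3^2 / (9.81 * 3.7^2) = 1053.7195 m^2


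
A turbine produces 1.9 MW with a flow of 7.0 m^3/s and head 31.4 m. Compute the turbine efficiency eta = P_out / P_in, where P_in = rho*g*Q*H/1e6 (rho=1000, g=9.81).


P_in = 1000 * 9.81 * 7.0 * 31.4 / 1e6 = 2.1562 MW
eta = 1.9 / 2.1562 = 0.8812


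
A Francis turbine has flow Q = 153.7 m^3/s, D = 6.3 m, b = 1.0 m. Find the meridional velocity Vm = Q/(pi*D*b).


Vm = 153.7 / (pi * 6.3 * 1.0) = 7.7658 m/s


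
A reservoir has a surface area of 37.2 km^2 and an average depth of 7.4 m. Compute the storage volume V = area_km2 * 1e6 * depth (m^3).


V = 37.2 * 1e6 * 7.4 = 2.7528e+08 m^3


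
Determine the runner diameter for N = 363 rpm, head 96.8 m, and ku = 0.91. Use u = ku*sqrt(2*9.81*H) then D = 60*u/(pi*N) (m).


u = 0.91 * sqrt(2*9.81*96.8) = 39.6578 m/s
D = 60 * 39.6578 / (pi * 363) = 2.0865 m


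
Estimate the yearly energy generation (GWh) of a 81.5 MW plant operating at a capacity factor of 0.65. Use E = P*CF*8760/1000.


E = 81.5 * 0.65 * 8760 / 1000 = 464.0610 GWh


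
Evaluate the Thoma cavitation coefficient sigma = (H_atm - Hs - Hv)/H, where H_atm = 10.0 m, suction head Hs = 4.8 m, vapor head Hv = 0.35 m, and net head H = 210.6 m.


sigma = (10.0 - 4.8 - 0.35) / 210.6 = 0.0230


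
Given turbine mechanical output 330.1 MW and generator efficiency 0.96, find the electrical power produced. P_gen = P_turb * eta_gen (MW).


P_gen = 330.1 * 0.96 = 316.8960 MW


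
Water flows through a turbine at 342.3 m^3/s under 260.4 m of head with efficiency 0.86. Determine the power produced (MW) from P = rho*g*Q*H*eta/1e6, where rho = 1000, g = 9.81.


P = 1000 * 9.81 * 342.3 * 260.4 * 0.86 / 1e6 = 751.9957 MW


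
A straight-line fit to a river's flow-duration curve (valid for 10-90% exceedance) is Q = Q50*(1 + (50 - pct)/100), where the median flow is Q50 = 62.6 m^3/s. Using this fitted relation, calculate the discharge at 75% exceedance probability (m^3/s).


Q = 62.6 * (1 + (50 - 75)/100) = 46.9500 m^3/s


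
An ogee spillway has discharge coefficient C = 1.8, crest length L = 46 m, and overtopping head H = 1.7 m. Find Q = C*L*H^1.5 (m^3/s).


Q = 1.8 * 46 * 1.7^1.5 = 183.5286 m^3/s


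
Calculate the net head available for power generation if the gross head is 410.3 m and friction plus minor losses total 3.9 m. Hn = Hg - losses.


Hn = 410.3 - 3.9 = 406.4000 m


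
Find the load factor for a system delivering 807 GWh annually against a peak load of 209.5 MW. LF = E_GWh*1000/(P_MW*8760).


LF = 807 * 1000 / (209.5 * 8760) = 0.4397


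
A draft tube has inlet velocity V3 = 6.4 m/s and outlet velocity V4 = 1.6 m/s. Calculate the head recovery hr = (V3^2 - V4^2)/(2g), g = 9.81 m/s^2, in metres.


hr = (6.4^2 - 1.6^2) / (2*9.81) = 1.9572 m


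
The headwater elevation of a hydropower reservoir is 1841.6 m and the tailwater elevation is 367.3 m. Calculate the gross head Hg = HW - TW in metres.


Hg = 1841.6 - 367.3 = 1474.3000 m


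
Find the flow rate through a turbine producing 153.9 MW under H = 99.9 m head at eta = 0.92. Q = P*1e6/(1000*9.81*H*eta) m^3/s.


Q = 153.9 * 1e6 / (1000 * 9.81 * 99.9 * 0.92) = 170.6932 m^3/s


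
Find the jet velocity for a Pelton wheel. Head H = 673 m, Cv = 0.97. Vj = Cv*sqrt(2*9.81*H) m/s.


Vj = 0.97 * sqrt(2*9.81*673) = 111.4625 m/s


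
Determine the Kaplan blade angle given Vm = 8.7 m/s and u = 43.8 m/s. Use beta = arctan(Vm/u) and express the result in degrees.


beta = arctan(8.7 / 43.8) = 11.2344 degrees


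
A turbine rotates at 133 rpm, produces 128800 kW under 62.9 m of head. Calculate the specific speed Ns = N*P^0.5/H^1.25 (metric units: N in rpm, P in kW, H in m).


Ns = 133 * 128800^0.5 / 62.9^1.25 = 269.4612


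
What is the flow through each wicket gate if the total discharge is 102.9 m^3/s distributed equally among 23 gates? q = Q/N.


q = 102.9 / 23 = 4.4739 m^3/s


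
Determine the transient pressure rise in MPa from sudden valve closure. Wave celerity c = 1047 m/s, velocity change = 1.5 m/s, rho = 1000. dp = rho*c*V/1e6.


dp = 1000 * 1047 * 1.5 / 1e6 = 1.5705 MPa


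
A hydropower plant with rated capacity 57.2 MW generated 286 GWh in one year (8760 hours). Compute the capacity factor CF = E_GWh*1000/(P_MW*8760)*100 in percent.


CF = 286 * 1000 / (57.2 * 8760) * 100 = 57.0776 %


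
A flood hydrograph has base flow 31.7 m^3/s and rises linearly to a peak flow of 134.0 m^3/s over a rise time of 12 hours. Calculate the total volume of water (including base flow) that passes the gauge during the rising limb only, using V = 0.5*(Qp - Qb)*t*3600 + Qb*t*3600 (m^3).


V = 0.5*(134.0 - 31.7)*12*3600 + 31.7*12*3600 = 3.5791e+06 m^3


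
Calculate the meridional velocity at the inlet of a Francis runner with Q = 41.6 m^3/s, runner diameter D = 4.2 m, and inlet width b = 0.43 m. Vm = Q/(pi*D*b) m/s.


Vm = 41.6 / (pi * 4.2 * 0.43) = 7.3321 m/s


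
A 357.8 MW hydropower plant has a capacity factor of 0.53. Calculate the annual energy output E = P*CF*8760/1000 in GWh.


E = 357.8 * 0.53 * 8760 / 1000 = 1661.1938 GWh


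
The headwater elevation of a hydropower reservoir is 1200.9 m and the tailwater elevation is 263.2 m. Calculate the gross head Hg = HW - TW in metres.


Hg = 1200.9 - 263.2 = 937.7000 m


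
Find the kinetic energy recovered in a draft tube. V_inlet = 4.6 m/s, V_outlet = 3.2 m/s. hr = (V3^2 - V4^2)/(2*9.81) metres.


hr = (4.6^2 - 3.2^2) / (2*9.81) = 0.5566 m


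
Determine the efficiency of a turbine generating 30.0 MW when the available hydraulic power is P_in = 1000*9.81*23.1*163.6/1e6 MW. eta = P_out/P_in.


P_in = 1000 * 9.81 * 23.1 * 163.6 / 1e6 = 37.0736 MW
eta = 30.0 / 37.0736 = 0.8092


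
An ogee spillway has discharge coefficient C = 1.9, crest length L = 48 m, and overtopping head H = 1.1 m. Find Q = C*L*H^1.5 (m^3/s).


Q = 1.9 * 48 * 1.1^1.5 = 105.2165 m^3/s


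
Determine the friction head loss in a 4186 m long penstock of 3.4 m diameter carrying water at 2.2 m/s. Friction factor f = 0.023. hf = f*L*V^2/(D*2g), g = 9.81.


hf = 0.023 * 4186 * 2.2^2 / (3.4 * 2 * 9.81) = 6.9855 m


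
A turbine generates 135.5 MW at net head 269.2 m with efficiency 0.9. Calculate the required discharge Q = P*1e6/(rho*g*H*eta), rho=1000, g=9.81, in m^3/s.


Q = 135.5 * 1e6 / (1000 * 9.81 * 269.2 * 0.9) = 57.0102 m^3/s


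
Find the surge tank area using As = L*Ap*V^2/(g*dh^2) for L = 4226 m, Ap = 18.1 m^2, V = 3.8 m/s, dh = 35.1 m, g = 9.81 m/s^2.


As = 4226 * 18.1 * 3.8^2 / (9.81 * 35.1^2) = 91.3886 m^2


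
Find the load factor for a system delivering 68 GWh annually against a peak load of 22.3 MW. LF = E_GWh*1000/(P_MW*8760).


LF = 68 * 1000 / (22.3 * 8760) = 0.3481


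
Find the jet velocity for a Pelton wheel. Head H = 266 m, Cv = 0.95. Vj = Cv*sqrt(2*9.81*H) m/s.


Vj = 0.95 * sqrt(2*9.81*266) = 68.6300 m/s


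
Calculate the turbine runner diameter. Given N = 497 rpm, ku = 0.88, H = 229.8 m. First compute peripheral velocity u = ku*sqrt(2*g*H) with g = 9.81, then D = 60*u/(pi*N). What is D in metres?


u = 0.88 * sqrt(2*9.81*229.8) = 59.0891 m/s
D = 60 * 59.0891 / (pi * 497) = 2.2707 m


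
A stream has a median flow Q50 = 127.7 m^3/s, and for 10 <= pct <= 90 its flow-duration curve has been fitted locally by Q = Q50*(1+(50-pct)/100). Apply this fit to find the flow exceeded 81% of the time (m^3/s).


Q = 127.7 * (1 + (50 - 81)/100) = 88.1130 m^3/s


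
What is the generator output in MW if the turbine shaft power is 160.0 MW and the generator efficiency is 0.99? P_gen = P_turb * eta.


P_gen = 160.0 * 0.99 = 158.4000 MW


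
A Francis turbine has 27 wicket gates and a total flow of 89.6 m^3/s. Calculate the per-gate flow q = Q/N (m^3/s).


q = 89.6 / 27 = 3.3185 m^3/s


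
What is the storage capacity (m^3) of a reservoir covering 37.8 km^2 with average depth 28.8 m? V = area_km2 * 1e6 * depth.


V = 37.8 * 1e6 * 28.8 = 1.0886e+09 m^3


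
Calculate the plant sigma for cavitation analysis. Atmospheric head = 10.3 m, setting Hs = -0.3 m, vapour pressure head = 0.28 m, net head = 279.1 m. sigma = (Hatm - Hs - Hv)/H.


sigma = (10.3 - (-0.3) - 0.28) / 279.1 = 0.0370


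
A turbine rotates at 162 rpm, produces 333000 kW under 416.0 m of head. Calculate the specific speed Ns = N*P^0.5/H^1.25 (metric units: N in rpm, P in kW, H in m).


Ns = 162 * 333000^0.5 / 416.0^1.25 = 49.7589


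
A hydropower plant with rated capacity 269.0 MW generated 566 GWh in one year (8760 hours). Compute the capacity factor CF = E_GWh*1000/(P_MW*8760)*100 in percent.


CF = 566 * 1000 / (269.0 * 8760) * 100 = 24.0193 %


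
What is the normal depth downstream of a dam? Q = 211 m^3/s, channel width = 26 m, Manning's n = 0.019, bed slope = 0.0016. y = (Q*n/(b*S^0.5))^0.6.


y = (211 * 0.019 / (26 * 0.0016^0.5))^0.6 = 2.2470 m


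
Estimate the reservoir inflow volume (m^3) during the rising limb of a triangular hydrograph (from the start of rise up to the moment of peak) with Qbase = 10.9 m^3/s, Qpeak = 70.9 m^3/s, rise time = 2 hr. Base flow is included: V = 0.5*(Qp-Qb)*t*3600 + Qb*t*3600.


V = 0.5*(70.9 - 10.9)*2*3600 + 10.9*2*3600 = 294480.0000 m^3


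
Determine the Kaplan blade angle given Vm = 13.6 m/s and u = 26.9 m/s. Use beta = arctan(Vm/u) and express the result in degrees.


beta = arctan(13.6 / 26.9) = 26.8201 degrees


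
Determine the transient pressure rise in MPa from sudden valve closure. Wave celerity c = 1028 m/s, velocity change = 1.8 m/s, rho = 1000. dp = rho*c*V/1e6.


dp = 1000 * 1028 * 1.8 / 1e6 = 1.8504 MPa


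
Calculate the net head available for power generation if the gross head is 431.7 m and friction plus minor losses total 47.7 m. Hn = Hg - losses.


Hn = 431.7 - 47.7 = 384.0000 m


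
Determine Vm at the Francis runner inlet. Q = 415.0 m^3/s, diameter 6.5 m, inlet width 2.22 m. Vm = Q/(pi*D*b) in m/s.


Vm = 415.0 / (pi * 6.5 * 2.22) = 9.1544 m/s


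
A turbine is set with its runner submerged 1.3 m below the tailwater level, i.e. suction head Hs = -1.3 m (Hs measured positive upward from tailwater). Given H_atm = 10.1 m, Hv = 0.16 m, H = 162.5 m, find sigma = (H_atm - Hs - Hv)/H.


sigma = (10.1 - (-1.3) - 0.16) / 162.5 = 0.0692


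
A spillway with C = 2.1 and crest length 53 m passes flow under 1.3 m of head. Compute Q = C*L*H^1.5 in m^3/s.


Q = 2.1 * 53 * 1.3^1.5 = 164.9720 m^3/s


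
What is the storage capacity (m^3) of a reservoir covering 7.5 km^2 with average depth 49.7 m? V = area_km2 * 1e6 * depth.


V = 7.5 * 1e6 * 49.7 = 3.7275e+08 m^3


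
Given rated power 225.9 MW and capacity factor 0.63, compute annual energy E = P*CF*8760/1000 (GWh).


E = 225.9 * 0.63 * 8760 / 1000 = 1246.6969 GWh


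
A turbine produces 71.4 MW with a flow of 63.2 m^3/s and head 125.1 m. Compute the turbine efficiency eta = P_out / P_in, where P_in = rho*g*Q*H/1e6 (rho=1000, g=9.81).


P_in = 1000 * 9.81 * 63.2 * 125.1 / 1e6 = 77.5610 MW
eta = 71.4 / 77.5610 = 0.9206


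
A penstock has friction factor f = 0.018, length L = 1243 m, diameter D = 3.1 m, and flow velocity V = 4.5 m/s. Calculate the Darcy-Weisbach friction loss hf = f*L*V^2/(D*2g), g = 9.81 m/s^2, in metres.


hf = 0.018 * 1243 * 4.5^2 / (3.1 * 2 * 9.81) = 7.4492 m


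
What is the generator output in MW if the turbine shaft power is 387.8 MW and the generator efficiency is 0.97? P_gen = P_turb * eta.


P_gen = 387.8 * 0.97 = 376.1660 MW


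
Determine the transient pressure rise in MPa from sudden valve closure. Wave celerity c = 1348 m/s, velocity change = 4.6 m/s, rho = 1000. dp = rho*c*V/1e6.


dp = 1000 * 1348 * 4.6 / 1e6 = 6.2008 MPa


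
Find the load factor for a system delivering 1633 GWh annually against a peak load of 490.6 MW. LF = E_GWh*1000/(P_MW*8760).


LF = 1633 * 1000 / (490.6 * 8760) = 0.3800


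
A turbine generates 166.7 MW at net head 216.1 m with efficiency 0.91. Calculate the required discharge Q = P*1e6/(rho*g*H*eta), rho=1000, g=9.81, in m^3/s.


Q = 166.7 * 1e6 / (1000 * 9.81 * 216.1 * 0.91) = 86.4113 m^3/s


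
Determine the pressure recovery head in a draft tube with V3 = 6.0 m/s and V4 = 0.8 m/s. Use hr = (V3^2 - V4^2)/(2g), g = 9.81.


hr = (6.0^2 - 0.8^2) / (2*9.81) = 1.8022 m


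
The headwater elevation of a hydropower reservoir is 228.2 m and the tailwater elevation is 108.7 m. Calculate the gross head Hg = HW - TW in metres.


Hg = 228.2 - 108.7 = 119.5000 m


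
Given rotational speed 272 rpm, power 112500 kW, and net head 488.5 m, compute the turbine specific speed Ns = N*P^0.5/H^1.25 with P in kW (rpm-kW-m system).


Ns = 272 * 112500^0.5 / 488.5^1.25 = 39.7251


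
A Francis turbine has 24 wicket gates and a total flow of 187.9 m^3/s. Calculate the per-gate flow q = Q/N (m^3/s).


q = 187.9 / 24 = 7.8292 m^3/s


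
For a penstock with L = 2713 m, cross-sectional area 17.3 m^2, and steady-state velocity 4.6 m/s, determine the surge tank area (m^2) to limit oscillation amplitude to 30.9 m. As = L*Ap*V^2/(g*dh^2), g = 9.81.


As = 2713 * 17.3 * 4.6^2 / (9.81 * 30.9^2) = 106.0292 m^2


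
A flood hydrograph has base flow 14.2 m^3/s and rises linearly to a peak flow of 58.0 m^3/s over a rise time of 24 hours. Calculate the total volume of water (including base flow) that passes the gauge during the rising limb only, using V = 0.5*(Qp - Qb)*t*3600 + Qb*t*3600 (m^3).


V = 0.5*(58.0 - 14.2)*24*3600 + 14.2*24*3600 = 3.1190e+06 m^3


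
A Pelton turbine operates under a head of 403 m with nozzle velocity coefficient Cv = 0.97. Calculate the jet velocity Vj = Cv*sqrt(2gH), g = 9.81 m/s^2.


Vj = 0.97 * sqrt(2*9.81*403) = 86.2529 m/s


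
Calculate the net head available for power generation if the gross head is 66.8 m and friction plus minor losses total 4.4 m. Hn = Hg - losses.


Hn = 66.8 - 4.4 = 62.4000 m


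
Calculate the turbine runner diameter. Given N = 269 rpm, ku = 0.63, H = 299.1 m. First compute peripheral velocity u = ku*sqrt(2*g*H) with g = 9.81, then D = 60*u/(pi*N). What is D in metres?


u = 0.63 * sqrt(2*9.81*299.1) = 48.2612 m/s
D = 60 * 48.2612 / (pi * 269) = 3.4265 m


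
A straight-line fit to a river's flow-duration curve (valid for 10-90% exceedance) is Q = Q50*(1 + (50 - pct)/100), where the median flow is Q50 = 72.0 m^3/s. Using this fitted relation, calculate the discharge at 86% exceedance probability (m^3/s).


Q = 72.0 * (1 + (50 - 86)/100) = 46.0800 m^3/s


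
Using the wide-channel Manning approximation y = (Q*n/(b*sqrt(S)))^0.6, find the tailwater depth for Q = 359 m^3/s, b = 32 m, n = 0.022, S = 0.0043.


y = (359 * 0.022 / (32 * 0.0043^0.5))^0.6 = 2.2150 m


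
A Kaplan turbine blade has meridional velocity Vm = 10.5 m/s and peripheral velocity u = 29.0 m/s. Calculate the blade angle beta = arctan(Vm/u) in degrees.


beta = arctan(10.5 / 29.0) = 19.9037 degrees


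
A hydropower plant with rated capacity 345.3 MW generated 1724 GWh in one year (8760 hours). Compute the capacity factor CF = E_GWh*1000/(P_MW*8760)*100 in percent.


CF = 1724 * 1000 / (345.3 * 8760) * 100 = 56.9950 %


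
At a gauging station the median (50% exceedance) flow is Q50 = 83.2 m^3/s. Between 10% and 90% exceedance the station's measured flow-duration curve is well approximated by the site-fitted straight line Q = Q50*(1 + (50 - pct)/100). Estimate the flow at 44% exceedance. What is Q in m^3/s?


Q = 83.2 * (1 + (50 - 44)/100) = 88.1920 m^3/s


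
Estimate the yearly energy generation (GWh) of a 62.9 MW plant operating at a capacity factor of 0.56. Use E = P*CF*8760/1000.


E = 62.9 * 0.56 * 8760 / 1000 = 308.5622 GWh


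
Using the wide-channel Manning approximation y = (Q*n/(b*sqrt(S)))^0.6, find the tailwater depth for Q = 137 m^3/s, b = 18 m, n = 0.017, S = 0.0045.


y = (137 * 0.017 / (18 * 0.0045^0.5))^0.6 = 1.4831 m


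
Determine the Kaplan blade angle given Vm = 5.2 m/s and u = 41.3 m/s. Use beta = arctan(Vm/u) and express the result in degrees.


beta = arctan(5.2 / 41.3) = 7.1762 degrees


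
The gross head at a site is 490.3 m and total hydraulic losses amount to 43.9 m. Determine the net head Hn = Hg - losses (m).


Hn = 490.3 - 43.9 = 446.4000 m


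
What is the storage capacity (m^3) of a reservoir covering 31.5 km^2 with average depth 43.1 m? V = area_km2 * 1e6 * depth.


V = 31.5 * 1e6 * 43.1 = 1.3576e+09 m^3


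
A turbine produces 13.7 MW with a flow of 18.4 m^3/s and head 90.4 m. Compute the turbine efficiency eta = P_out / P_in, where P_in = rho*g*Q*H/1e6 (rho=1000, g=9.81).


P_in = 1000 * 9.81 * 18.4 * 90.4 / 1e6 = 16.3176 MW
eta = 13.7 / 16.3176 = 0.8396


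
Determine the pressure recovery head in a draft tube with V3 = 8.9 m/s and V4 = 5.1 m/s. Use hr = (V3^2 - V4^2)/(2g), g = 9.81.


hr = (8.9^2 - 5.1^2) / (2*9.81) = 2.7115 m


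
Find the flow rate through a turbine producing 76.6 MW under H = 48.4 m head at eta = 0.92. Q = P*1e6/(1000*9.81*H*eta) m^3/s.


Q = 76.6 * 1e6 / (1000 * 9.81 * 48.4 * 0.92) = 175.3584 m^3/s


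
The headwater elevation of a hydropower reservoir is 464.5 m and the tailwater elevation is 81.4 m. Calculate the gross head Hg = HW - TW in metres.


Hg = 464.5 - 81.4 = 383.1000 m


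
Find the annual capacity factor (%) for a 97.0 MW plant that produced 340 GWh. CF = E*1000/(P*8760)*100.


CF = 340 * 1000 / (97.0 * 8760) * 100 = 40.0132 %


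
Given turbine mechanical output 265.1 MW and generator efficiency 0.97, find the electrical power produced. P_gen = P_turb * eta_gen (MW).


P_gen = 265.1 * 0.97 = 257.1470 MW


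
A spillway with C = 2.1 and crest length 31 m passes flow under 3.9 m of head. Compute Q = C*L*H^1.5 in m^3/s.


Q = 2.1 * 31 * 3.9^1.5 = 501.3926 m^3/s


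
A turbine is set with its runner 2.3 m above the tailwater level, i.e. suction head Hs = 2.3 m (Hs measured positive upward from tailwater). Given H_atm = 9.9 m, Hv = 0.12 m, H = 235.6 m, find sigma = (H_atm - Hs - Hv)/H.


sigma = (9.9 - 2.3 - 0.12) / 235.6 = 0.0317


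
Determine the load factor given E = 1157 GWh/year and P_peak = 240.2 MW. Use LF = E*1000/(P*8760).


LF = 1157 * 1000 / (240.2 * 8760) = 0.5499


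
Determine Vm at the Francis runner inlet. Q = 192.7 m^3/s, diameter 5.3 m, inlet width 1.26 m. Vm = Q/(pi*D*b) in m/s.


Vm = 192.7 / (pi * 5.3 * 1.26) = 9.1851 m/s


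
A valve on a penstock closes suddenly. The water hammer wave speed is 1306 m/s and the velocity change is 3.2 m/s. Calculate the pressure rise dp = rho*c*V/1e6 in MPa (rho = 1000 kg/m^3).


dp = 1000 * 1306 * 3.2 / 1e6 = 4.1792 MPa


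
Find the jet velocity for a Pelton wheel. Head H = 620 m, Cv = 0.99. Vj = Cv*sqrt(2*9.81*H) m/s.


Vj = 0.99 * sqrt(2*9.81*620) = 109.1894 m/s


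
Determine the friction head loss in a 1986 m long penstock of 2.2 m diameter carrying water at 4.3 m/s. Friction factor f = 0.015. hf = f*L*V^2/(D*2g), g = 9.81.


hf = 0.015 * 1986 * 4.3^2 / (2.2 * 2 * 9.81) = 12.7610 m


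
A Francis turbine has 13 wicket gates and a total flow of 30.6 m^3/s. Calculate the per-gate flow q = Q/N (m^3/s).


q = 30.6 / 13 = 2.3538 m^3/s


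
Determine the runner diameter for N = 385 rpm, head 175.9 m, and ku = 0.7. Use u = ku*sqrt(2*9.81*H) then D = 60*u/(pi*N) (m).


u = 0.7 * sqrt(2*9.81*175.9) = 41.1226 m/s
D = 60 * 41.1226 / (pi * 385) = 2.0400 m


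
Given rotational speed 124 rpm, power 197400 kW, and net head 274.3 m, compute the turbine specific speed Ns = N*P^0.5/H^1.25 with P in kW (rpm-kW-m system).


Ns = 124 * 197400^0.5 / 274.3^1.25 = 49.3529


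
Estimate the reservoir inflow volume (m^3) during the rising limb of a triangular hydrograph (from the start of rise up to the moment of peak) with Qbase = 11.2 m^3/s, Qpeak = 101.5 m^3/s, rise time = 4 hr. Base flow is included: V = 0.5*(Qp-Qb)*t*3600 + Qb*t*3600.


V = 0.5*(101.5 - 11.2)*4*3600 + 11.2*4*3600 = 811440.0000 m^3


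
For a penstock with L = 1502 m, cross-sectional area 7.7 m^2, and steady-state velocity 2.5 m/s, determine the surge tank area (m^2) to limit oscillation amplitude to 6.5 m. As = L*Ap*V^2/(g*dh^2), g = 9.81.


As = 1502 * 7.7 * 2.5^2 / (9.81 * 6.5^2) = 174.3994 m^2


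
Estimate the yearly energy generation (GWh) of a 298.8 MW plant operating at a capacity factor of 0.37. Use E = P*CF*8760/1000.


E = 298.8 * 0.37 * 8760 / 1000 = 968.4706 GWh


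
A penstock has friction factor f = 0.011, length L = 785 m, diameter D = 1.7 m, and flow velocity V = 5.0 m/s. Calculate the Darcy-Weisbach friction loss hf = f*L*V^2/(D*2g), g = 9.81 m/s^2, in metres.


hf = 0.011 * 785 * 5.0^2 / (1.7 * 2 * 9.81) = 6.4722 m


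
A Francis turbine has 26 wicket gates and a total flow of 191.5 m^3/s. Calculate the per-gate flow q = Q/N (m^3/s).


q = 191.5 / 26 = 7.3654 m^3/s


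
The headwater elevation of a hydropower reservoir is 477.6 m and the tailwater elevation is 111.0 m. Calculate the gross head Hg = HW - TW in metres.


Hg = 477.6 - 111.0 = 366.6000 m


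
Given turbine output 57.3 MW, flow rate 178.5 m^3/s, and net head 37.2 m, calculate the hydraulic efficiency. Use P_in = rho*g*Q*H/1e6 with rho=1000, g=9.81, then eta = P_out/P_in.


P_in = 1000 * 9.81 * 178.5 * 37.2 / 1e6 = 65.1404 MW
eta = 57.3 / 65.1404 = 0.8796


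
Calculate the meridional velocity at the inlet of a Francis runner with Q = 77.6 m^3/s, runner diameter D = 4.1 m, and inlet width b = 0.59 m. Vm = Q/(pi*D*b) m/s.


Vm = 77.6 / (pi * 4.1 * 0.59) = 10.2112 m/s


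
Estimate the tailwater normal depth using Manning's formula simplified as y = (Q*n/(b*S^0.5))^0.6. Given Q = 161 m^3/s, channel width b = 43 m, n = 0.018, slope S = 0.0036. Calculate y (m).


y = (161 * 0.018 / (43 * 0.0036^0.5))^0.6 = 1.0722 m


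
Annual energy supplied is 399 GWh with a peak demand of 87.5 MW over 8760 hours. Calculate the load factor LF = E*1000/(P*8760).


LF = 399 * 1000 / (87.5 * 8760) = 0.5205


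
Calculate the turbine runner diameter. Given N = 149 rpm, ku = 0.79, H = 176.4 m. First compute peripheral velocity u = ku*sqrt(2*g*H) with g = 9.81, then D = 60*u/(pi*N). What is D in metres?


u = 0.79 * sqrt(2*9.81*176.4) = 46.4757 m/s
D = 60 * 46.4757 / (pi * 149) = 5.9572 m


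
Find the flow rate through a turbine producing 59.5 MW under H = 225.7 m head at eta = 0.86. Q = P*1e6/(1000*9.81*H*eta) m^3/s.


Q = 59.5 * 1e6 / (1000 * 9.81 * 225.7 * 0.86) = 31.2477 m^3/s


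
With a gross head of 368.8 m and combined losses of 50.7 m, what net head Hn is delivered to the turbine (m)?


Hn = 368.8 - 50.7 = 318.1000 m


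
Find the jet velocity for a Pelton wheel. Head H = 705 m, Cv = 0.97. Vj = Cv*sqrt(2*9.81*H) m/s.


Vj = 0.97 * sqrt(2*9.81*705) = 114.0817 m/s


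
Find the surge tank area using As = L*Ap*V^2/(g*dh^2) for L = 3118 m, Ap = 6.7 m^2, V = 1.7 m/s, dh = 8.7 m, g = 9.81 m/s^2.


As = 3118 * 6.7 * 1.7^2 / (9.81 * 8.7^2) = 81.3095 m^2


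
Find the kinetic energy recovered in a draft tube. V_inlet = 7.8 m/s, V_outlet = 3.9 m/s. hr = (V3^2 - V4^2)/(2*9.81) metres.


hr = (7.8^2 - 3.9^2) / (2*9.81) = 2.3257 m


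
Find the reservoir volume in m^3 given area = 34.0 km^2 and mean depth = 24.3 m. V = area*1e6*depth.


V = 34.0 * 1e6 * 24.3 = 8.2620e+08 m^3


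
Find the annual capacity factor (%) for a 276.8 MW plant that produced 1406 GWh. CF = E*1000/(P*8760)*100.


CF = 1406 * 1000 / (276.8 * 8760) * 100 = 57.9849 %


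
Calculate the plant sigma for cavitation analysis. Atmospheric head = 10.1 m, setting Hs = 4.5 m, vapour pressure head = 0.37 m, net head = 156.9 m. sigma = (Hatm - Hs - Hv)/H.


sigma = (10.1 - 4.5 - 0.37) / 156.9 = 0.0333


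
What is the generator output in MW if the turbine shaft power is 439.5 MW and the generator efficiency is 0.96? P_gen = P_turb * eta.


P_gen = 439.5 * 0.96 = 421.9200 MW


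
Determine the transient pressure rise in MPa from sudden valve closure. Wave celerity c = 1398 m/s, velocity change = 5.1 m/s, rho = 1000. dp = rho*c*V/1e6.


dp = 1000 * 1398 * 5.1 / 1e6 = 7.1298 MPa


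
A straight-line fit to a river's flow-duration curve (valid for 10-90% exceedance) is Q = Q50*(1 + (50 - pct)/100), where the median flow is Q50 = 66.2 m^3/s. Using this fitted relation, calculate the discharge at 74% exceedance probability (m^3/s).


Q = 66.2 * (1 + (50 - 74)/100) = 50.3120 m^3/s


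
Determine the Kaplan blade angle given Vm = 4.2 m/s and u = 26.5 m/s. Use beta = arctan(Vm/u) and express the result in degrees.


beta = arctan(4.2 / 26.5) = 9.0059 degrees


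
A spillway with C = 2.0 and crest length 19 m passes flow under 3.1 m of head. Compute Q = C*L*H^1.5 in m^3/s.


Q = 2.0 * 19 * 3.1^1.5 = 207.4083 m^3/s


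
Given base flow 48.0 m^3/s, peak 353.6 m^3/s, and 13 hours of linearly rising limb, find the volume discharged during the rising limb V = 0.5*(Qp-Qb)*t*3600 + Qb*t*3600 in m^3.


V = 0.5*(353.6 - 48.0)*13*3600 + 48.0*13*3600 = 9.3974e+06 m^3


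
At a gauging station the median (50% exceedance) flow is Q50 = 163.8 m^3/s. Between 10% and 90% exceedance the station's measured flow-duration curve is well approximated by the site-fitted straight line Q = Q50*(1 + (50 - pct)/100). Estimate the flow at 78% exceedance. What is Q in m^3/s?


Q = 163.8 * (1 + (50 - 78)/100) = 117.9360 m^3/s


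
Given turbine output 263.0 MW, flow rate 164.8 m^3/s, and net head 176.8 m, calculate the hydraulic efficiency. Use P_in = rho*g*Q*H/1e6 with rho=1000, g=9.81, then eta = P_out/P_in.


P_in = 1000 * 9.81 * 164.8 * 176.8 / 1e6 = 285.8304 MW
eta = 263.0 / 285.8304 = 0.9201


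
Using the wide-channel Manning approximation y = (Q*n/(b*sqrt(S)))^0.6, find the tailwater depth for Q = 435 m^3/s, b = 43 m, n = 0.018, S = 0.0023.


y = (435 * 0.018 / (43 * 0.0023^0.5))^0.6 = 2.2267 m


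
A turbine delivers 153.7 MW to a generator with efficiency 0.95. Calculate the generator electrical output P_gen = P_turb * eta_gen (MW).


P_gen = 153.7 * 0.95 = 146.0150 MW
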